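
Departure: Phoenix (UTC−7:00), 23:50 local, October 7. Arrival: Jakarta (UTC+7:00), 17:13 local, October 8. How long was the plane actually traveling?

3 hours 23 minutes

Jakarta is 14:00 ahead of Phoenix.
Clock-face elapsed time (ignoring zones) is 17 hours 23 minutes.
Actual elapsed = 17 hours 23 minutes − 14:00 = 3 hours 23 minutes.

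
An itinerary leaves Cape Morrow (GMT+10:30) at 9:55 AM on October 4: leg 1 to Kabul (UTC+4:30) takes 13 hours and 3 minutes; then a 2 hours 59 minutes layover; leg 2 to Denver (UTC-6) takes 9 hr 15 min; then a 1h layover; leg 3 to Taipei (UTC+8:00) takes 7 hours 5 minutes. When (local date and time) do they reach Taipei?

4:47 PM on October 5

Convert departure to UTC: 9:55 AM − 10:30 = 11:25 PM UTC on Oct 3.
Add 13 hours 3 minutes leg 1 → 12:28 PM UTC (Oct 4).
Add 2 hours and 59 minutes layover in Kabul → 3:27 PM UTC.
Add 9 hours and 15 minutes leg 2 → 12:42 AM UTC (Oct 5).
Add 1 hour layover in Denver → 1:42 AM UTC.
Add 7 hours 5 minutes leg 3 → 8:47 AM UTC.
Taipei is UTC+8:00, so local arrival = 8:47 AM + 8:00 = 4:47 PM on Oct 5.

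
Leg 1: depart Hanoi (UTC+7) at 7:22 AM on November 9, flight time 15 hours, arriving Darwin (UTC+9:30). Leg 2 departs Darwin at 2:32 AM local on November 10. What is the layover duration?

1 hour 40 minutes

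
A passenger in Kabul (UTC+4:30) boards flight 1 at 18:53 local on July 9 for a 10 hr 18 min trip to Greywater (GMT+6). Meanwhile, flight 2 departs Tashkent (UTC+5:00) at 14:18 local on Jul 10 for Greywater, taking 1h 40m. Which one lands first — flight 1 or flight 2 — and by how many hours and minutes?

Flight 1 in UTC: 18:53 − 4:30 = 14:23 on Jul 9.
+10 hours and 18 minutes → arrive 00:41 UTC on Jul 10.
Flight 2 in UTC: 14:18 − 5:00 = 09:18 on Jul 10.
+1 hour 40 minutes → arrive 10:58 UTC on Jul 10.
Flight 1 lands earlier by 10 hours 17 minutes.

the first, by 10 hours 17 minutes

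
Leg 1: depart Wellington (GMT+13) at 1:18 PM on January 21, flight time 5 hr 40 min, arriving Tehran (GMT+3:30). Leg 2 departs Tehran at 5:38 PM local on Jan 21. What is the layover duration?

Convert departure to UTC: 1:18 PM − 13:00 = 12:18 AM UTC on Jan 21.
Add 5 hours and 40 minutes flight time → 5:58 AM UTC.
Tehran is UTC+3:30, so local arrival = 5:58 AM + 3:30 = 9:28 AM on Jan 21.
Layover = 5:38 PM − 9:28 AM = 8 hours 10 minutes.

8 hours 10 minutes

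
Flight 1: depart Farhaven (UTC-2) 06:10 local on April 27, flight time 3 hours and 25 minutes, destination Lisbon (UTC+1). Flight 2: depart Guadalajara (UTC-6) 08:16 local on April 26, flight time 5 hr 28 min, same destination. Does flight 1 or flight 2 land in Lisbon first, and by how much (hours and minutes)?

the second, by 15 hours 51 minutes

Flight 1 in UTC: 06:10 + 2:00 = 08:10 on Apr 27.
+3 hours 25 minutes → arrive 11:35 UTC on Apr 27.
Flight 2 in UTC: 08:16 + 6:00 = 14:16 on Apr 26.
+5 hours 28 minutes → arrive 19:44 UTC on Apr 26.
Flight 2 lands earlier by 15 hours 51 minutes.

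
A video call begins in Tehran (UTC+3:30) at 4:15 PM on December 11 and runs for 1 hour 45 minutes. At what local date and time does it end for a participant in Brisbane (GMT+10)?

Convert start to UTC: 4:15 PM − 3:30 = 12:45 PM UTC on Dec 11.
Add 1 hour 45 minutes duration → 2:30 PM UTC.
Brisbane is UTC+10:00, so local end time = 2:30 PM + 10:00 = 12:30 AM on Dec 12.

12:30 AM on December 12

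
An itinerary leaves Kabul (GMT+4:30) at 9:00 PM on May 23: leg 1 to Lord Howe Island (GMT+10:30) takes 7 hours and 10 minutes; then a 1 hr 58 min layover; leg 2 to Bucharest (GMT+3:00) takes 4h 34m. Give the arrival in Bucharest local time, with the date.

Convert departure to UTC: 9:00 PM − 4:30 = 4:30 PM UTC on May 23.
Add 7 hours 10 minutes leg 1 → 11:40 PM UTC.
Add 1 hour 58 minutes layover in Lord Howe Island → 1:38 AM UTC (May 24).
Add 4 hours and 34 minutes leg 2 → 6:12 AM UTC.
Bucharest is UTC+3:00, so local arrival = 6:12 AM + 3:00 = 9:12 AM on May 24.

9:12 AM on May 24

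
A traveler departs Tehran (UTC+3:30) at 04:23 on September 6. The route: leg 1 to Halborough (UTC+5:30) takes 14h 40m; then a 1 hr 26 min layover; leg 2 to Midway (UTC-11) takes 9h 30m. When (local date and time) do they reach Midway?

Convert departure to UTC: 04:23 − 3:30 = 00:53 UTC on Sep 6.
Add 14 hours 40 minutes leg 1 → 15:33 UTC.
Add 1 hour 26 minutes layover in Halborough → 16:59 UTC.
Add 9 hours 30 minutes leg 2 → 02:29 UTC (Sep 7).
Midway is UTC−11:00, so local arrival = 02:29 − 11:00 = 15:29 on Sep 6.

15:29 on September 6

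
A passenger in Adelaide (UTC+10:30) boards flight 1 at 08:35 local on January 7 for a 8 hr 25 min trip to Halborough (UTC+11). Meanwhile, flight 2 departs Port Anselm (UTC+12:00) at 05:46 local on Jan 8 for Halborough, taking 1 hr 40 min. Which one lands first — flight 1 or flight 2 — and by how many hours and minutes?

Flight 1 in UTC: 08:35 − 10:30 = 22:05 on Jan 6.
+8 hours 25 minutes → arrive 06:30 UTC on Jan 7.
Flight 2 in UTC: 05:46 − 12:00 = 17:46 on Jan 7.
+1 hour and 40 minutes → arrive 19:26 UTC on Jan 7.
Flight 1 lands earlier by 12 hours 56 minutes.

the first, by 12 hours 56 minutes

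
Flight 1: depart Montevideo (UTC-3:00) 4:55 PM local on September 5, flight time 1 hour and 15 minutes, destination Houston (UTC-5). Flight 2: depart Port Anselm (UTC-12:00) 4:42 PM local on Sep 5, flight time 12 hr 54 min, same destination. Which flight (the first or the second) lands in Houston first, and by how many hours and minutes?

the first, by 20 hours 26 minutes

Flight 1 in UTC: 4:55 PM + 3:00 = 7:55 PM on Sep 5.
+1 hour and 15 minutes → arrive 9:10 PM UTC on Sep 5.
Flight 2 in UTC: 4:42 PM + 12:00 = 4:42 AM on Sep 6.
+12 hours 54 minutes → arrive 5:36 PM UTC on Sep 6.
Flight 1 lands earlier by 20 hours 26 minutes.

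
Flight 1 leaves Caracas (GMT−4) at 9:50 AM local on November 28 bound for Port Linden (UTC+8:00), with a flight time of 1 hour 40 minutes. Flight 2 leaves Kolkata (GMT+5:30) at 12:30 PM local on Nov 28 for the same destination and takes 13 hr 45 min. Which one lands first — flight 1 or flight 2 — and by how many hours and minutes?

Flight 1 in UTC: 9:50 AM + 4:00 = 1:50 PM on Nov 28.
+1 hour and 40 minutes → arrive 3:30 PM UTC on Nov 28.
Flight 2 in UTC: 12:30 PM − 5:30 = 7:00 AM on Nov 28.
+13 hours 45 minutes → arrive 8:45 PM UTC on Nov 28.
Flight 1 lands earlier by 5 hours 15 minutes.

the first, by 5 hours 15 minutes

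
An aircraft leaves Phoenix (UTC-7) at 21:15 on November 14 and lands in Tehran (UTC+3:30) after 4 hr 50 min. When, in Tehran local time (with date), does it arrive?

12:35 on Nov 15

Convert departure to UTC: 21:15 + 7:00 = 04:15 UTC on Nov 15.
Add 4 hours and 50 minutes travel time → 09:05 UTC.
Tehran is UTC+3:30, so local arrival = 09:05 + 3:30 = 12:35 on Nov 15.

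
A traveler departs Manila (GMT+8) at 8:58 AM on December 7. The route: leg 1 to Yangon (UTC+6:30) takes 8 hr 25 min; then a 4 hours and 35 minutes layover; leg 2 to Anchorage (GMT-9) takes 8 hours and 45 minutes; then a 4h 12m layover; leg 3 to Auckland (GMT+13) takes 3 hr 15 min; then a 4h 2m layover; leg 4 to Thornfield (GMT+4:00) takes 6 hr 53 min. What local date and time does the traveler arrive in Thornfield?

Convert departure to UTC: 8:58 AM − 8:00 = 12:58 AM UTC on Dec 7.
Add 8 hours and 25 minutes leg 1 → 9:23 AM UTC.
Add 4 hours 35 minutes layover in Yangon → 1:58 PM UTC.
Add 8 hours and 45 minutes leg 2 → 10:43 PM UTC.
Add 4 hours 12 minutes layover in Anchorage → 2:55 AM UTC (Dec 8).
Add 3 hours and 15 minutes leg 3 → 6:10 AM UTC.
Add 4 hours and 2 minutes layover in Auckland → 10:12 AM UTC.
Add 6 hours and 53 minutes leg 4 → 5:05 PM UTC.
Thornfield is UTC+4:00, so local arrival = 5:05 PM + 4:00 = 9:05 PM on Dec 8.

9:05 PM on Dec 8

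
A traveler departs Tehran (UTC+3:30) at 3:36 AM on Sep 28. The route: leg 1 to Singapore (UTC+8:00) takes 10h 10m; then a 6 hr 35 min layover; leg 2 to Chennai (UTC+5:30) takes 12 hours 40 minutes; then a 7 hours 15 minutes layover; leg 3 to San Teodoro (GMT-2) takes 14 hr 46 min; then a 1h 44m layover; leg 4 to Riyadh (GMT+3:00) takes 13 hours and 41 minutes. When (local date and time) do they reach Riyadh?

Convert departure to UTC: 3:36 AM − 3:30 = 12:06 AM UTC on Sep 28.
Add 10 hours 10 minutes leg 1 → 10:16 AM UTC.
Add 6 hours 35 minutes layover in Singapore → 4:51 PM UTC.
Add 12 hours and 40 minutes leg 2 → 5:31 AM UTC (Sep 29).
Add 7 hours 15 minutes layover in Chennai → 12:46 PM UTC.
Add 14 hours and 46 minutes leg 3 → 3:32 AM UTC (Sep 30).
Add 1 hour 44 minutes layover in San Teodoro → 5:16 AM UTC.
Add 13 hours 41 minutes leg 4 → 6:57 PM UTC.
Riyadh is UTC+3:00, so local arrival = 6:57 PM + 3:00 = 9:57 PM on Sep 30.

9:57 PM on Sep 30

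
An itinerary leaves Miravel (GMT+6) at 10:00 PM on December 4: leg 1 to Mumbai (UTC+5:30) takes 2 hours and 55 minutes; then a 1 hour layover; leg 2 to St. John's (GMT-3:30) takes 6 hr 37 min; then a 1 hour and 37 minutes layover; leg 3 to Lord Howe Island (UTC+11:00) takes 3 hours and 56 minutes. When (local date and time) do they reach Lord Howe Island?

7:05 PM on December 5

Convert departure to UTC: 10:00 PM − 6:00 = 4:00 PM UTC on Dec 4.
Add 2 hours and 55 minutes leg 1 → 6:55 PM UTC.
Add 1 hour layover in Mumbai → 7:55 PM UTC.
Add 6 hours 37 minutes leg 2 → 2:32 AM UTC (Dec 5).
Add 1 hour and 37 minutes layover in St. John's → 4:09 AM UTC.
Add 3 hours 56 minutes leg 3 → 8:05 AM UTC.
Lord Howe Island is UTC+11:00, so local arrival = 8:05 AM + 11:00 = 7:05 PM on Dec 5.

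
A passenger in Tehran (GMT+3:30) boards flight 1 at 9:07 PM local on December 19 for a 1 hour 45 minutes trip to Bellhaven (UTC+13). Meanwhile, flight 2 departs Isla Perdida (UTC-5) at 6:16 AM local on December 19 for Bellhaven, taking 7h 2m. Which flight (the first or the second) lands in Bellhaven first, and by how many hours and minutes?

Flight 1 in UTC: 9:07 PM − 3:30 = 5:37 PM on Dec 19.
+1 hour and 45 minutes → arrive 7:22 PM UTC on Dec 19.
Flight 2 in UTC: 6:16 AM + 5:00 = 11:16 AM on Dec 19.
+7 hours and 2 minutes → arrive 6:18 PM UTC on Dec 19.
Flight 2 lands earlier by 1 hour 4 minutes.

the second, by 1 hour 4 minutes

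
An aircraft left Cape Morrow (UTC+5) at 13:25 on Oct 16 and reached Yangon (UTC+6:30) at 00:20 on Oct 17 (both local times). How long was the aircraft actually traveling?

9 hours 25 minutes

Yangon is 1:30 ahead of Cape Morrow.
Clock-face elapsed time (ignoring zones) is 10 hours 55 minutes.
Actual elapsed = 10 hours 55 minutes − 1:30 = 9 hours 25 minutes.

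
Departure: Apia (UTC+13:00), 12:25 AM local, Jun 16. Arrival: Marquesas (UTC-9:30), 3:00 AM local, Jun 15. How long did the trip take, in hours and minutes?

Departure in UTC: 12:25 AM − 13:00 = 11:25 AM on Jun 15.
Arrival in UTC: 3:00 AM + 9:30 = 12:30 PM on Jun 15.
Elapsed = 12:30 PM − 11:25 AM = 1 hour 5 minutes.

1 hour 5 minutes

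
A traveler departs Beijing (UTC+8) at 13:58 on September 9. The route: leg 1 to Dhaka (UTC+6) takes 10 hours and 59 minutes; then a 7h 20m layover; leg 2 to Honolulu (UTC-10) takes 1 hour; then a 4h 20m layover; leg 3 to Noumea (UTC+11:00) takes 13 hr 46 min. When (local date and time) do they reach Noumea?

Convert departure to UTC: 13:58 − 8:00 = 05:58 UTC on Sep 9.
Add 10 hours and 59 minutes leg 1 → 16:57 UTC.
Add 7 hours 20 minutes layover in Dhaka → 00:17 UTC (Sep 10).
Add 1 hour leg 2 → 01:17 UTC.
Add 4 hours and 20 minutes layover in Honolulu → 05:37 UTC.
Add 13 hours 46 minutes leg 3 → 19:23 UTC.
Noumea is UTC+11:00, so local arrival = 19:23 + 11:00 = 06:23 on Sep 11.

06:23 on September 11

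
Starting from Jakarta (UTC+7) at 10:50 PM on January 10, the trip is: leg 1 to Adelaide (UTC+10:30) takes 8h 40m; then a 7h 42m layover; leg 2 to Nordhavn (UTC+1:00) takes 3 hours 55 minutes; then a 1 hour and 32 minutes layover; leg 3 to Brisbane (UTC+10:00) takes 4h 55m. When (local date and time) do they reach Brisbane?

4:34 AM on January 12

Convert departure to UTC: 10:50 PM − 7:00 = 3:50 PM UTC on Jan 10.
Add 8 hours and 40 minutes leg 1 → 12:30 AM UTC (Jan 11).
Add 7 hours 42 minutes layover in Adelaide → 8:12 AM UTC.
Add 3 hours 55 minutes leg 2 → 12:07 PM UTC.
Add 1 hour and 32 minutes layover in Nordhavn → 1:39 PM UTC.
Add 4 hours and 55 minutes leg 3 → 6:34 PM UTC.
Brisbane is UTC+10:00, so local arrival = 6:34 PM + 10:00 = 4:34 AM on Jan 12.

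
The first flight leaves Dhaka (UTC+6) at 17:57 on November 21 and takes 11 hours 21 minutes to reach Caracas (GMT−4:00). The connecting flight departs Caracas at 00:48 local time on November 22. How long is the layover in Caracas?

5 hours 30 minutes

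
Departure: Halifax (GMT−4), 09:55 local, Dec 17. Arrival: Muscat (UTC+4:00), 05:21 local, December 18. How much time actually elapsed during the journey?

Departure in UTC: 09:55 + 4:00 = 13:55 on Dec 17.
Arrival in UTC: 05:21 − 4:00 = 01:21 on Dec 18.
Elapsed = 01:21 − 13:55 (+1 day) = 11 hours 26 minutes.

11 hours 26 minutes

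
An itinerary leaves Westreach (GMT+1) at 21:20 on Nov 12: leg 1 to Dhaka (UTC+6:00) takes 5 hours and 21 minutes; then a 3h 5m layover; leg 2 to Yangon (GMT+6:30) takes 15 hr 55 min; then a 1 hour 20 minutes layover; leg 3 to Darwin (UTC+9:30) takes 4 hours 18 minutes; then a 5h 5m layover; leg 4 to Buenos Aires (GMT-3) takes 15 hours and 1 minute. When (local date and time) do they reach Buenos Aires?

Convert departure to UTC: 21:20 − 1:00 = 20:20 UTC on Nov 12.
Add 5 hours 21 minutes leg 1 → 01:41 UTC (Nov 13).
Add 3 hours and 5 minutes layover in Dhaka → 04:46 UTC.
Add 15 hours 55 minutes leg 2 → 20:41 UTC.
Add 1 hour 20 minutes layover in Yangon → 22:01 UTC.
Add 4 hours 18 minutes leg 3 → 02:19 UTC (Nov 14).
Add 5 hours 5 minutes layover in Darwin → 07:24 UTC.
Add 15 hours 1 minute leg 4 → 22:25 UTC.
Buenos Aires is UTC−3:00, so local arrival = 22:25 − 3:00 = 19:25 on Nov 14.

19:25 on November 14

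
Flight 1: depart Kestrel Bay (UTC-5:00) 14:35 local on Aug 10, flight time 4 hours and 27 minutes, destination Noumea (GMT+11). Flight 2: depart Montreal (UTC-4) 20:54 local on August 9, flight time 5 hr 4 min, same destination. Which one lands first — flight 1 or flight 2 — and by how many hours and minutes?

the second, by 18 hours 4 minutes

Flight 1 in UTC: 14:35 + 5:00 = 19:35 on Aug 10.
+4 hours 27 minutes → arrive 00:02 UTC on Aug 11.
Flight 2 in UTC: 20:54 + 4:00 = 00:54 on Aug 10.
+5 hours and 4 minutes → arrive 05:58 UTC on Aug 10.
Flight 2 lands earlier by 18 hours 4 minutes.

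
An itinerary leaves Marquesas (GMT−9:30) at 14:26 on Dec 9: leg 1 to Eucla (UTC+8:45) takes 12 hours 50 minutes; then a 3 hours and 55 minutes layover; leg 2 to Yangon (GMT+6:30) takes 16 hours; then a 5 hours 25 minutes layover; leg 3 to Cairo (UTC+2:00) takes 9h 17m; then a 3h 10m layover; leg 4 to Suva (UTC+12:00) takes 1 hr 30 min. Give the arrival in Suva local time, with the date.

Convert departure to UTC: 14:26 + 9:30 = 23:56 UTC on Dec 9.
Add 12 hours 50 minutes leg 1 → 12:46 UTC (Dec 10).
Add 3 hours and 55 minutes layover in Eucla → 16:41 UTC.
Add 16 hours leg 2 → 08:41 UTC (Dec 11).
Add 5 hours 25 minutes layover in Yangon → 14:06 UTC.
Add 9 hours 17 minutes leg 3 → 23:23 UTC.
Add 3 hours and 10 minutes layover in Cairo → 02:33 UTC (Dec 12).
Add 1 hour and 30 minutes leg 4 → 04:03 UTC.
Suva is UTC+12:00, so local arrival = 04:03 + 12:00 = 16:03 on Dec 12.

16:03 on December 12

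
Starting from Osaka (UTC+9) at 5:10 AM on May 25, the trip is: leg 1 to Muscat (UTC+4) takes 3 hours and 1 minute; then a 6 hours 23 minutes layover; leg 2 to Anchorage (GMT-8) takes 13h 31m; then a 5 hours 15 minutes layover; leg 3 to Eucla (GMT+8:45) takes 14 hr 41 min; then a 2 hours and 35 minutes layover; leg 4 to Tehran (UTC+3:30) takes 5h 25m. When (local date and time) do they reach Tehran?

2:31 AM on May 27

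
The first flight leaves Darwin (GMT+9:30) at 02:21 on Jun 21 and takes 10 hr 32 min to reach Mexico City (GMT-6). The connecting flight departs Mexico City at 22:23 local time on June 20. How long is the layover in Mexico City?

1 hour

Convert departure to UTC: 02:21 − 9:30 = 16:51 UTC on Jun 20.
Add 10 hours and 32 minutes flight time → 03:23 UTC (Jun 21).
Mexico City is UTC−6:00, so local arrival = 03:23 − 6:00 = 21:23 on Jun 20.
Layover = 22:23 − 21:23 = 1 hour.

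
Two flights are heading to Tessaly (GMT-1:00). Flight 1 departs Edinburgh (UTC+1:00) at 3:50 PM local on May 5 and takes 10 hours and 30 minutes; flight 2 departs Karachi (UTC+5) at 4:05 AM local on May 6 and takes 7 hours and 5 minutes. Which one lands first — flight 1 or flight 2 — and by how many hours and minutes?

the first, by 4 hours 50 minutes

Flight 1 in UTC: 3:50 PM − 1:00 = 2:50 PM on May 5.
+10 hours and 30 minutes → arrive 1:20 AM UTC on May 6.
Flight 2 in UTC: 4:05 AM − 5:00 = 11:05 PM on May 5.
+7 hours 5 minutes → arrive 6:10 AM UTC on May 6.
Flight 1 lands earlier by 4 hours 50 minutes.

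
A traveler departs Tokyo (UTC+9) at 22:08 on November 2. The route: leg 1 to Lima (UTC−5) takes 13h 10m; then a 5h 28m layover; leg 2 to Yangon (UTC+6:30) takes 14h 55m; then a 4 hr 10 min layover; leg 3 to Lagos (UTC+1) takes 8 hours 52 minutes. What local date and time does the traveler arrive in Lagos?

12:43 on Nov 4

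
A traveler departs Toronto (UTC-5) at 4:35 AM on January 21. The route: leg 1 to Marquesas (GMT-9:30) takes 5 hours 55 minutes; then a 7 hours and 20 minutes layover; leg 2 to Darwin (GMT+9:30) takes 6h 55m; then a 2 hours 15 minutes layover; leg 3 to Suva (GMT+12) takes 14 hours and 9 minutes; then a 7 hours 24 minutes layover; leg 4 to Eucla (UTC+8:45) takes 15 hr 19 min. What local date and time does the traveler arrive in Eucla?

5:37 AM on Jan 24

Convert departure to UTC: 4:35 AM + 5:00 = 9:35 AM UTC on Jan 21.
Add 5 hours 55 minutes leg 1 → 3:30 PM UTC.
Add 7 hours and 20 minutes layover in Marquesas → 10:50 PM UTC.
Add 6 hours 55 minutes leg 2 → 5:45 AM UTC (Jan 22).
Add 2 hours and 15 minutes layover in Darwin → 8:00 AM UTC.
Add 14 hours and 9 minutes leg 3 → 10:09 PM UTC.
Add 7 hours and 24 minutes layover in Suva → 5:33 AM UTC (Jan 23).
Add 15 hours and 19 minutes leg 4 → 8:52 PM UTC.
Eucla is UTC+8:45, so local arrival = 8:52 PM + 8:45 = 5:37 AM on Jan 24.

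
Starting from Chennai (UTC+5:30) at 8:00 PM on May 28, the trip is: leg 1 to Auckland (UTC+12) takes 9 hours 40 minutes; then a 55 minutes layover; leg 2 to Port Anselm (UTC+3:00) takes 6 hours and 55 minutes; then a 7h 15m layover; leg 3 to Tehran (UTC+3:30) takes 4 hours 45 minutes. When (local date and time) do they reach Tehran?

11:30 PM on May 29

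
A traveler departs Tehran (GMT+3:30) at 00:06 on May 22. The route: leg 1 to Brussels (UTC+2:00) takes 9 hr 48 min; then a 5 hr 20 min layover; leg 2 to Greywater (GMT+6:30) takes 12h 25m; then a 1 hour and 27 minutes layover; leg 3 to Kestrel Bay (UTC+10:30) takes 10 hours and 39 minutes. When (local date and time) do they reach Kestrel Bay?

Convert departure to UTC: 00:06 − 3:30 = 20:36 UTC on May 21.
Add 9 hours and 48 minutes leg 1 → 06:24 UTC (May 22).
Add 5 hours 20 minutes layover in Brussels → 11:44 UTC.
Add 12 hours 25 minutes leg 2 → 00:09 UTC (May 23).
Add 1 hour and 27 minutes layover in Greywater → 01:36 UTC.
Add 10 hours and 39 minutes leg 3 → 12:15 UTC.
Kestrel Bay is UTC+10:30, so local arrival = 12:15 + 10:30 = 22:45 on May 23.

22:45 on May 23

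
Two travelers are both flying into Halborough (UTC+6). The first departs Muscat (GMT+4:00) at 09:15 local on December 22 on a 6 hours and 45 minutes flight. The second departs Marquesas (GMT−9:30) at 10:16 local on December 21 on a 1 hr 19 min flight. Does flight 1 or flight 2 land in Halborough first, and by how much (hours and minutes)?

the second, by 14 hours 55 minutes

Flight 1 in UTC: 09:15 − 4:00 = 05:15 on Dec 22.
+6 hours and 45 minutes → arrive 12:00 UTC on Dec 22.
Flight 2 in UTC: 10:16 + 9:30 = 19:46 on Dec 21.
+1 hour 19 minutes → arrive 21:05 UTC on Dec 21.
Flight 2 lands earlier by 14 hours 55 minutes.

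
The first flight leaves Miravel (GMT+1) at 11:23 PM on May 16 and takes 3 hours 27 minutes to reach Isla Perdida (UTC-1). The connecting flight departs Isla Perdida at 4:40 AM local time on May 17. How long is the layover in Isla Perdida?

Convert departure to UTC: 11:23 PM − 1:00 = 10:23 PM UTC on May 16.
Add 3 hours 27 minutes flight time → 1:50 AM UTC (May 17).
Isla Perdida is UTC−1:00, so local arrival = 1:50 AM − 1:00 = 12:50 AM on May 17.
Layover = 4:40 AM − 12:50 AM = 3 hours 50 minutes.

3 hours 50 minutes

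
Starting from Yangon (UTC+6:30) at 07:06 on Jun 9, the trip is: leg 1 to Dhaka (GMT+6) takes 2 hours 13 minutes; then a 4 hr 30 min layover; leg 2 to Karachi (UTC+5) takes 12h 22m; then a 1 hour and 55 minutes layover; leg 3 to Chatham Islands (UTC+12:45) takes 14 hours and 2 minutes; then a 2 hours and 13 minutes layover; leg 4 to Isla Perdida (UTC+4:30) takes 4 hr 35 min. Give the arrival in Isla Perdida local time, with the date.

22:56 on Jun 10

Convert departure to UTC: 07:06 − 6:30 = 00:36 UTC on Jun 9.
Add 2 hours 13 minutes leg 1 → 02:49 UTC.
Add 4 hours and 30 minutes layover in Dhaka → 07:19 UTC.
Add 12 hours and 22 minutes leg 2 → 19:41 UTC.
Add 1 hour and 55 minutes layover in Karachi → 21:36 UTC.
Add 14 hours and 2 minutes leg 3 → 11:38 UTC (Jun 10).
Add 2 hours 13 minutes layover in Chatham Islands → 13:51 UTC.
Add 4 hours and 35 minutes leg 4 → 18:26 UTC.
Isla Perdida is UTC+4:30, so local arrival = 18:26 + 4:30 = 22:56 on Jun 10.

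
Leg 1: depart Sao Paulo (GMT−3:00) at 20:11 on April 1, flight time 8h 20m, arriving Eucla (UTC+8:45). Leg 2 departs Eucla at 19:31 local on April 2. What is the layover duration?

Convert departure to UTC: 20:11 + 3:00 = 23:11 UTC on Apr 1.
Add 8 hours 20 minutes flight time → 07:31 UTC (Apr 2).
Eucla is UTC+8:45, so local arrival = 07:31 + 8:45 = 16:16 on Apr 2.
Layover = 19:31 − 16:16 = 3 hours 15 minutes.

3 hours 15 minutes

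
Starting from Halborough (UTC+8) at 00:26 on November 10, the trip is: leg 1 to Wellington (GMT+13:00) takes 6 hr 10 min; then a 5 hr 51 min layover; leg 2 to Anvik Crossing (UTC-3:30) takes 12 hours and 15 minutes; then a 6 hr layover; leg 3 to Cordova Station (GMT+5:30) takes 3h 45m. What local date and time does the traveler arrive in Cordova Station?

07:57 on November 11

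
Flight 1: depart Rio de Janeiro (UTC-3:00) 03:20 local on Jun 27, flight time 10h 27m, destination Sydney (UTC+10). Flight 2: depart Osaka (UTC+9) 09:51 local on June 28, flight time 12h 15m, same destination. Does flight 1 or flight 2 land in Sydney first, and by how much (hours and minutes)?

Flight 1 in UTC: 03:20 + 3:00 = 06:20 on Jun 27.
+10 hours 27 minutes → arrive 16:47 UTC on Jun 27.
Flight 2 in UTC: 09:51 − 9:00 = 00:51 on Jun 28.
+12 hours and 15 minutes → arrive 13:06 UTC on Jun 28.
Flight 1 lands earlier by 20 hours 19 minutes.

the first, by 20 hours 19 minutes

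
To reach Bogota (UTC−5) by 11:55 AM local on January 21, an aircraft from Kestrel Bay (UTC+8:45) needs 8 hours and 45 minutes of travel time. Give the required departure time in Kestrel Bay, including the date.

Target arrival in UTC: 11:55 AM + 5:00 = 4:55 PM on Jan 21.
Subtract 8 hours 45 minutes → departure 8:10 AM UTC on Jan 21.
Kestrel Bay is UTC+8:45: 8:10 AM + 8:45 = 4:55 PM on Jan 21.

4:55 PM on Jan 21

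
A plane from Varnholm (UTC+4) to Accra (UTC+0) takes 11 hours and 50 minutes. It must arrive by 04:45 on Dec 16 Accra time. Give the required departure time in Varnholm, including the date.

20:55 on Dec 15

Target arrival is already UTC: 04:45 on Dec 16.
Subtract 11 hours 50 minutes → departure 16:55 UTC on Dec 15.
Varnholm is UTC+4:00: 16:55 + 4:00 = 20:55 on Dec 15.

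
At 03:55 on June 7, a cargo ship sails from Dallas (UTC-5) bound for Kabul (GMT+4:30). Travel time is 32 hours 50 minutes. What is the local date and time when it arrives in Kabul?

22:15 on Jun 8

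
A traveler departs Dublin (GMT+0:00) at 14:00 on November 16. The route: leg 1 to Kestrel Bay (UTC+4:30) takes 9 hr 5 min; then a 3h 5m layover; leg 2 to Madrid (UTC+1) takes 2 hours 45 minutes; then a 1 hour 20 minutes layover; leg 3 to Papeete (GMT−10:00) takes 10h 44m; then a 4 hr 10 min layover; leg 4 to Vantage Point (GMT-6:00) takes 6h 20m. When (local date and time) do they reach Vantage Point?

21:29 on Nov 17

Dublin is at UTC+0, so departure is already 14:00 UTC on Nov 16.
Add 9 hours and 5 minutes leg 1 → 23:05 UTC.
Add 3 hours 5 minutes layover in Kestrel Bay → 02:10 UTC (Nov 17).
Add 2 hours 45 minutes leg 2 → 04:55 UTC.
Add 1 hour and 20 minutes layover in Madrid → 06:15 UTC.
Add 10 hours and 44 minutes leg 3 → 16:59 UTC.
Add 4 hours 10 minutes layover in Papeete → 21:09 UTC.
Add 6 hours 20 minutes leg 4 → 03:29 UTC (Nov 18).
Vantage Point is UTC−6:00, so local arrival = 03:29 − 6:00 = 21:29 on Nov 17.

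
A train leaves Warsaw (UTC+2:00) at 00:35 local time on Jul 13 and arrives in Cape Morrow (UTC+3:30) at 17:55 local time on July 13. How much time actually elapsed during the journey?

15 hours 50 minutes

Cape Morrow is 1:30 ahead of Warsaw.
Clock-face elapsed time (ignoring zones) is 17 hours 20 minutes.
Actual elapsed = 17 hours 20 minutes − 1:30 = 15 hours 50 minutes.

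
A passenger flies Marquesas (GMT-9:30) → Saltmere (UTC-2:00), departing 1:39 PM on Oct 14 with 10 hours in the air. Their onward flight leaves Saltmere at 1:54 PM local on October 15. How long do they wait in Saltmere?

Convert departure to UTC: 1:39 PM + 9:30 = 11:09 PM UTC on Oct 14.
Add 10 hours flight time → 9:09 AM UTC (Oct 15).
Saltmere is UTC−2:00, so local arrival = 9:09 AM − 2:00 = 7:09 AM on Oct 15.
Layover = 1:54 PM − 7:09 AM = 6 hours 45 minutes.

6 hours 45 minutes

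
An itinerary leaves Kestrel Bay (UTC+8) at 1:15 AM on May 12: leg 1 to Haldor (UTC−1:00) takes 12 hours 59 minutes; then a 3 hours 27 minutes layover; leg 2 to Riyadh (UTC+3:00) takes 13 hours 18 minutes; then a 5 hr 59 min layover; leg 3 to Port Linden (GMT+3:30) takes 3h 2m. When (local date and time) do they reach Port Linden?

11:30 AM on May 13

Convert departure to UTC: 1:15 AM − 8:00 = 5:15 PM UTC on May 11.
Add 12 hours 59 minutes leg 1 → 6:14 AM UTC (May 12).
Add 3 hours and 27 minutes layover in Haldor → 9:41 AM UTC.
Add 13 hours 18 minutes leg 2 → 10:59 PM UTC.
Add 5 hours 59 minutes layover in Riyadh → 4:58 AM UTC (May 13).
Add 3 hours 2 minutes leg 3 → 8:00 AM UTC.
Port Linden is UTC+3:30, so local arrival = 8:00 AM + 3:30 = 11:30 AM on May 13.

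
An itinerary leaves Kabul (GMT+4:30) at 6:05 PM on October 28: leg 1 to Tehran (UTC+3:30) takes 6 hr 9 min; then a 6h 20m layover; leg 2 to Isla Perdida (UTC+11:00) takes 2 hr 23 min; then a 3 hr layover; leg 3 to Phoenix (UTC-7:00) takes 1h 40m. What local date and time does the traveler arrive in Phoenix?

Convert departure to UTC: 6:05 PM − 4:30 = 1:35 PM UTC on Oct 28.
Add 6 hours and 9 minutes leg 1 → 7:44 PM UTC.
Add 6 hours 20 minutes layover in Tehran → 2:04 AM UTC (Oct 29).
Add 2 hours 23 minutes leg 2 → 4:27 AM UTC.
Add 3 hours layover in Isla Perdida → 7:27 AM UTC.
Add 1 hour 40 minutes leg 3 → 9:07 AM UTC.
Phoenix is UTC−7:00, so local arrival = 9:07 AM − 7:00 = 2:07 AM on Oct 29.

2:07 AM on October 29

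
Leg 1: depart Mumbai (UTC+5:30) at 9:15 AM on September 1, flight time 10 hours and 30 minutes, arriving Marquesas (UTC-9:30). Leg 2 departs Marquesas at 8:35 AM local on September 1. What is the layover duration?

3 hours 50 minutes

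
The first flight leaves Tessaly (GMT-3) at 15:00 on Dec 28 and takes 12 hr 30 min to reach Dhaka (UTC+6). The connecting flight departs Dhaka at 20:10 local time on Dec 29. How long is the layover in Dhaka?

7 hours 40 minutes

Convert departure to UTC: 15:00 + 3:00 = 18:00 UTC on Dec 28.
Add 12 hours and 30 minutes flight time → 06:30 UTC (Dec 29).
Dhaka is UTC+6:00, so local arrival = 06:30 + 6:00 = 12:30 on Dec 29.
Layover = 20:10 − 12:30 = 7 hours 40 minutes.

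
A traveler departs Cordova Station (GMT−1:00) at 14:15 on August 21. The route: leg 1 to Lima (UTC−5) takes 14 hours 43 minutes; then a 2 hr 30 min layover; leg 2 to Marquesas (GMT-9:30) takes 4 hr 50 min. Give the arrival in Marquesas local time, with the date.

Convert departure to UTC: 14:15 + 1:00 = 15:15 UTC on Aug 21.
Add 14 hours and 43 minutes leg 1 → 05:58 UTC (Aug 22).
Add 2 hours and 30 minutes layover in Lima → 08:28 UTC.
Add 4 hours 50 minutes leg 2 → 13:18 UTC.
Marquesas is UTC−9:30, so local arrival = 13:18 − 9:30 = 03:48 on Aug 22.

03:48 on Aug 22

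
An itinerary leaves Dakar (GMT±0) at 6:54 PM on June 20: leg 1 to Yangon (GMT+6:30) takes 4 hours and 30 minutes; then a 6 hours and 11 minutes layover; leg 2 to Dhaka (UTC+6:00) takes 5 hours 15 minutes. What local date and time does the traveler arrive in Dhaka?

4:50 PM on June 21

Dakar is at UTC+0, so departure is already 6:54 PM UTC on Jun 20.
Add 4 hours and 30 minutes leg 1 → 11:24 PM UTC.
Add 6 hours 11 minutes layover in Yangon → 5:35 AM UTC (Jun 21).
Add 5 hours 15 minutes leg 2 → 10:50 AM UTC.
Dhaka is UTC+6:00, so local arrival = 10:50 AM + 6:00 = 4:50 PM on Jun 21.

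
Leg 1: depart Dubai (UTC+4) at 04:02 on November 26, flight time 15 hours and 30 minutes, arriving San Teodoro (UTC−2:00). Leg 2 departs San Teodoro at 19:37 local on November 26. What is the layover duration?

Convert departure to UTC: 04:02 − 4:00 = 00:02 UTC on Nov 26.
Add 15 hours 30 minutes flight time → 15:32 UTC.
San Teodoro is UTC−2:00, so local arrival = 15:32 − 2:00 = 13:32 on Nov 26.
Layover = 19:37 − 13:32 = 6 hours 5 minutes.

6 hours 5 minutes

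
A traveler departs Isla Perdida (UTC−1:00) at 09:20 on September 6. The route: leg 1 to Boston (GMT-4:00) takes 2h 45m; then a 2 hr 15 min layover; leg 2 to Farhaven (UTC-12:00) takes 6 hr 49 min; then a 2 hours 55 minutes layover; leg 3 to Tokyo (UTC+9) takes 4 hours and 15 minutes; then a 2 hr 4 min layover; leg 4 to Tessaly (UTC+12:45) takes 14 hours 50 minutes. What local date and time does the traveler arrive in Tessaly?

10:58 on Sep 8

Convert departure to UTC: 09:20 + 1:00 = 10:20 UTC on Sep 6.
Add 2 hours 45 minutes leg 1 → 13:05 UTC.
Add 2 hours and 15 minutes layover in Boston → 15:20 UTC.
Add 6 hours 49 minutes leg 2 → 22:09 UTC.
Add 2 hours 55 minutes layover in Farhaven → 01:04 UTC (Sep 7).
Add 4 hours and 15 minutes leg 3 → 05:19 UTC.
Add 2 hours and 4 minutes layover in Tokyo → 07:23 UTC.
Add 14 hours and 50 minutes leg 4 → 22:13 UTC.
Tessaly is UTC+12:45, so local arrival = 22:13 + 12:45 = 10:58 on Sep 8.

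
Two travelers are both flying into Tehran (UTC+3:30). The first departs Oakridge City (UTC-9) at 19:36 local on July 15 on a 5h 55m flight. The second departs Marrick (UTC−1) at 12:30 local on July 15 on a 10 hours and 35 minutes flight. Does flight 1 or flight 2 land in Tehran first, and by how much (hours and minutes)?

Flight 1 in UTC: 19:36 + 9:00 = 04:36 on Jul 16.
+5 hours and 55 minutes → arrive 10:31 UTC on Jul 16.
Flight 2 in UTC: 12:30 + 1:00 = 13:30 on Jul 15.
+10 hours and 35 minutes → arrive 00:05 UTC on Jul 16.
Flight 2 lands earlier by 10 hours 26 minutes.

the second, by 10 hours 26 minutes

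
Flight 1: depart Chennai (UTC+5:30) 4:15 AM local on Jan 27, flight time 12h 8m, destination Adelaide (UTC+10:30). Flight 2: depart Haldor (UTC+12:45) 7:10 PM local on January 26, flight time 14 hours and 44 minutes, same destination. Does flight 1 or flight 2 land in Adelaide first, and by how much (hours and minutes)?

Flight 1 in UTC: 4:15 AM − 5:30 = 10:45 PM on Jan 26.
+12 hours 8 minutes → arrive 10:53 AM UTC on Jan 27.
Flight 2 in UTC: 7:10 PM − 12:45 = 6:25 AM on Jan 26.
+14 hours 44 minutes → arrive 9:09 PM UTC on Jan 26.
Flight 2 lands earlier by 13 hours 44 minutes.

the second, by 13 hours 44 minutes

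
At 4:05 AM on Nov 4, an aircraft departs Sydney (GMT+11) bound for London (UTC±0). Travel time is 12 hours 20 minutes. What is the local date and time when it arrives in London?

5:25 AM on November 4

Convert departure to UTC: 4:05 AM − 11:00 = 5:05 PM UTC on Nov 3.
Add 12 hours and 20 minutes travel time → 5:25 AM UTC (Nov 4).
London is UTC+0, so local arrival is the same: 5:25 AM on Nov 4.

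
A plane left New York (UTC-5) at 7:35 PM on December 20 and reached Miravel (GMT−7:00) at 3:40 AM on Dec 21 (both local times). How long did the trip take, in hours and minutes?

10 hours 5 minutes

Departure in UTC: 7:35 PM + 5:00 = 12:35 AM on Dec 21.
Arrival in UTC: 3:40 AM + 7:00 = 10:40 AM on Dec 21.
Elapsed = 10:40 AM − 12:35 AM = 10 hours 5 minutes.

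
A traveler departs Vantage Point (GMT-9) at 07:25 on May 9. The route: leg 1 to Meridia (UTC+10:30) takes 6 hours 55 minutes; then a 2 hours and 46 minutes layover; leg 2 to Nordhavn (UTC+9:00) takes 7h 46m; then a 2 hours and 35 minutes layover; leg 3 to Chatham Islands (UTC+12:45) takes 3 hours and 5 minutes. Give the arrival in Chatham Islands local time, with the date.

04:17 on May 11

Convert departure to UTC: 07:25 + 9:00 = 16:25 UTC on May 9.
Add 6 hours 55 minutes leg 1 → 23:20 UTC.
Add 2 hours 46 minutes layover in Meridia → 02:06 UTC (May 10).
Add 7 hours 46 minutes leg 2 → 09:52 UTC.
Add 2 hours and 35 minutes layover in Nordhavn → 12:27 UTC.
Add 3 hours 5 minutes leg 3 → 15:32 UTC.
Chatham Islands is UTC+12:45, so local arrival = 15:32 + 12:45 = 04:17 on May 11.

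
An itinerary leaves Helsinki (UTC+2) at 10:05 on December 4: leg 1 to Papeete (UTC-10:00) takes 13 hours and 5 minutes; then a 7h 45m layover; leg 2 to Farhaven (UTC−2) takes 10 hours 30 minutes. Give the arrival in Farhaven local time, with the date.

Convert departure to UTC: 10:05 − 2:00 = 08:05 UTC on Dec 4.
Add 13 hours and 5 minutes leg 1 → 21:10 UTC.
Add 7 hours and 45 minutes layover in Papeete → 04:55 UTC (Dec 5).
Add 10 hours 30 minutes leg 2 → 15:25 UTC.
Farhaven is UTC−2:00, so local arrival = 15:25 − 2:00 = 13:25 on Dec 5.

13:25 on December 5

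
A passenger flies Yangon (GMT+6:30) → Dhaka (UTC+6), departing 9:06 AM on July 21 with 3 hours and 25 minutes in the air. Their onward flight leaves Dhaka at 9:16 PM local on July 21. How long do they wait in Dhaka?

Convert departure to UTC: 9:06 AM − 6:30 = 2:36 AM UTC on Jul 21.
Add 3 hours 25 minutes flight time → 6:01 AM UTC.
Dhaka is UTC+6:00, so local arrival = 6:01 AM + 6:00 = 12:01 PM on Jul 21.
Layover = 9:16 PM − 12:01 PM = 9 hours 15 minutes.

9 hours 15 minutes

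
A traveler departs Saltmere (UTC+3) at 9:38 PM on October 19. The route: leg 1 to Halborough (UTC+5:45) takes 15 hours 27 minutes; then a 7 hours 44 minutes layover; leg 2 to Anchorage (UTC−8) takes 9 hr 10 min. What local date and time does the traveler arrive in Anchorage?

Convert departure to UTC: 9:38 PM − 3:00 = 6:38 PM UTC on Oct 19.
Add 15 hours 27 minutes leg 1 → 10:05 AM UTC (Oct 20).
Add 7 hours and 44 minutes layover in Halborough → 5:49 PM UTC.
Add 9 hours and 10 minutes leg 2 → 2:59 AM UTC (Oct 21).
Anchorage is UTC−8:00, so local arrival = 2:59 AM − 8:00 = 6:59 PM on Oct 20.

6:59 PM on Oct 20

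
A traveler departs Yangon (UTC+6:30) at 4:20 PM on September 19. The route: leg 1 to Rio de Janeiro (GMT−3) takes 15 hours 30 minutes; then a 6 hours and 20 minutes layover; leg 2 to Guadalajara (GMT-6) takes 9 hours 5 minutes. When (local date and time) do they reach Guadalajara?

Convert departure to UTC: 4:20 PM − 6:30 = 9:50 AM UTC on Sep 19.
Add 15 hours and 30 minutes leg 1 → 1:20 AM UTC (Sep 20).
Add 6 hours and 20 minutes layover in Rio de Janeiro → 7:40 AM UTC.
Add 9 hours 5 minutes leg 2 → 4:45 PM UTC.
Guadalajara is UTC−6:00, so local arrival = 4:45 PM − 6:00 = 10:45 AM on Sep 20.

10:45 AM on September 20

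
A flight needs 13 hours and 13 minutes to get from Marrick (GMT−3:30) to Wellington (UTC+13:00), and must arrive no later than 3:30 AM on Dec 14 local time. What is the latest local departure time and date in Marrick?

9:47 PM on December 12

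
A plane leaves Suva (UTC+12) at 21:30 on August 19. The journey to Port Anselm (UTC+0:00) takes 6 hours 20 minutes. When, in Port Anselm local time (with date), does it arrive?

Convert departure to UTC: 21:30 − 12:00 = 09:30 UTC on Aug 19.
Add 6 hours 20 minutes travel time → 15:50 UTC.
Port Anselm is UTC+0, so local arrival is the same: 15:50 on Aug 19.

15:50 on August 19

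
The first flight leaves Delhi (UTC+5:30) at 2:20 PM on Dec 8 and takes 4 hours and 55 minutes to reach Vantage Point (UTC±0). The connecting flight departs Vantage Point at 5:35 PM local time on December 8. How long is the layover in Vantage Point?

3 hours 50 minutes

Convert departure to UTC: 2:20 PM − 5:30 = 8:50 AM UTC on Dec 8.
Add 4 hours 55 minutes flight time → 1:45 PM UTC.
Vantage Point is UTC+0, so local arrival is the same: 1:45 PM on Dec 8.
Layover = 5:35 PM − 1:45 PM = 3 hours 50 minutes.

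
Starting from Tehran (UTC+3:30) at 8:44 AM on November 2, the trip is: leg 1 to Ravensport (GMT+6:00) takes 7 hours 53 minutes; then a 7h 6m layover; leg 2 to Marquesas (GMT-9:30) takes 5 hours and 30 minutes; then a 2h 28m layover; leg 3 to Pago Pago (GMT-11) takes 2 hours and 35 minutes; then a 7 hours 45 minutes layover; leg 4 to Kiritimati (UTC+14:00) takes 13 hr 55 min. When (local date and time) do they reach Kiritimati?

Convert departure to UTC: 8:44 AM − 3:30 = 5:14 AM UTC on Nov 2.
Add 7 hours 53 minutes leg 1 → 1:07 PM UTC.
Add 7 hours 6 minutes layover in Ravensport → 8:13 PM UTC.
Add 5 hours 30 minutes leg 2 → 1:43 AM UTC (Nov 3).
Add 2 hours and 28 minutes layover in Marquesas → 4:11 AM UTC.
Add 2 hours and 35 minutes leg 3 → 6:46 AM UTC.
Add 7 hours 45 minutes layover in Pago Pago → 2:31 PM UTC.
Add 13 hours and 55 minutes leg 4 → 4:26 AM UTC (Nov 4).
Kiritimati is UTC+14:00, so local arrival = 4:26 AM + 14:00 = 6:26 PM on Nov 4.

6:26 PM on November 4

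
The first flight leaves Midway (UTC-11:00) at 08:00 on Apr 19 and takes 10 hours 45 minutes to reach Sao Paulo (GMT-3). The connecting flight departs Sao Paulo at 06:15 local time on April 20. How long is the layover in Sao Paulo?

Convert departure to UTC: 08:00 + 11:00 = 19:00 UTC on Apr 19.
Add 10 hours and 45 minutes flight time → 05:45 UTC (Apr 20).
Sao Paulo is UTC−3:00, so local arrival = 05:45 − 3:00 = 02:45 on Apr 20.
Layover = 06:15 − 02:45 = 3 hours 30 minutes.

3 hours 30 minutes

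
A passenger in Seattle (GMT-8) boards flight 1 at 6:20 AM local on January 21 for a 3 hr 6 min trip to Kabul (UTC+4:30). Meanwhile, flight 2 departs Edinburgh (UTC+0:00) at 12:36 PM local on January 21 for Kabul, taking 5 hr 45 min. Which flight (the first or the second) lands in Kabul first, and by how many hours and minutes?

the first, by 55 minutes

Flight 1 in UTC: 6:20 AM + 8:00 = 2:20 PM on Jan 21.
+3 hours and 6 minutes → arrive 5:26 PM UTC on Jan 21.
Flight 2 departs at 12:36 PM UTC (Jan 21).
+5 hours 45 minutes → arrive 6:21 PM UTC on Jan 21.
Flight 1 lands earlier by 55 minutes.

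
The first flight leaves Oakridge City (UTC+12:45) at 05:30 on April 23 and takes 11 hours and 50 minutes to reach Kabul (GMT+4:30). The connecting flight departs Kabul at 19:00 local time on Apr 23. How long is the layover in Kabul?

9 hours 55 minutes

Convert departure to UTC: 05:30 − 12:45 = 16:45 UTC on Apr 22.
Add 11 hours 50 minutes flight time → 04:35 UTC (Apr 23).
Kabul is UTC+4:30, so local arrival = 04:35 + 4:30 = 09:05 on Apr 23.
Layover = 19:00 − 09:05 = 9 hours 55 minutes.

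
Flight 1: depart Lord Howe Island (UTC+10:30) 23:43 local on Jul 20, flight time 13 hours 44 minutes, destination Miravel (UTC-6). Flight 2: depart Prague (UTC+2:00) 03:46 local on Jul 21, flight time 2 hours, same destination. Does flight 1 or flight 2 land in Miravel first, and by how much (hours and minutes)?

Flight 1 in UTC: 23:43 − 10:30 = 13:13 on Jul 20.
+13 hours 44 minutes → arrive 02:57 UTC on Jul 21.
Flight 2 in UTC: 03:46 − 2:00 = 01:46 on Jul 21.
+2 hours → arrive 03:46 UTC on Jul 21.
Flight 1 lands earlier by 49 minutes.

the first, by 49 minutes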